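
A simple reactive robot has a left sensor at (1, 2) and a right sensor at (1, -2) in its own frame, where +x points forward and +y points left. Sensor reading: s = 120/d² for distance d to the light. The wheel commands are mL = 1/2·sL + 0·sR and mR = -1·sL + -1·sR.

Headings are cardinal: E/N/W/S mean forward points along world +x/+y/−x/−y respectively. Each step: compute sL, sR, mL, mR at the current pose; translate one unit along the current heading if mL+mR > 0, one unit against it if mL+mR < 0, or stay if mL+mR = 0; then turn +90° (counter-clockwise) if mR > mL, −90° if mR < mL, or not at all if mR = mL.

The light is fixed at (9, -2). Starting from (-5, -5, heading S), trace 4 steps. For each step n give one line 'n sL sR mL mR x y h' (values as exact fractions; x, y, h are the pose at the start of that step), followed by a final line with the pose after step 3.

n=0: pose=(-5,-5,S); sL=3/4, sR=15/34; mL=3/8, mR=-81/68; mL+mR=-111/136 → advance -1; mR−mL=-213/136 → turn -1·90°
n=1: pose=(-5,-4,W); sL=120/241, sR=8/15; mL=60/241, mR=-3728/3615; mL+mR=-2828/3615 → advance -1; mR−mL=-4628/3615 → turn -1·90°
n=2: pose=(-4,-4,N); sL=60/113, sR=60/61; mL=30/113, mR=-10440/6893; mL+mR=-8610/6893 → advance -1; mR−mL=-12270/6893 → turn -1·90°
n=3: pose=(-4,-5,E); sL=24/29, sR=120/169; mL=12/29, mR=-7536/4901; mL+mR=-5508/4901 → advance -1; mR−mL=-9564/4901 → turn -1·90°

0 3/4 15/34 3/8 -81/68 -5 -5 S
1 120/241 8/15 60/241 -3728/3615 -5 -4 W
2 60/113 60/61 30/113 -10440/6893 -4 -4 N
3 24/29 120/169 12/29 -7536/4901 -4 -5 E
final -5 -5 S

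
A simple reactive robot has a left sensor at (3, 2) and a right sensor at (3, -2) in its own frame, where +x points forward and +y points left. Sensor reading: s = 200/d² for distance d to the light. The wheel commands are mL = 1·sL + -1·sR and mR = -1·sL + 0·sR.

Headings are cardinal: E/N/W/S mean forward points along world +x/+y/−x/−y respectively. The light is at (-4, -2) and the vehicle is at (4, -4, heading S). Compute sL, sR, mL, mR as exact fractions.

left sensor world pos  = (6, -7); dL² = 125
right sensor world pos = (2, -7); dR² = 61
sL = 200/125 = 8/5
sR = 200/61 = 200/61
mL = 1·sL + -1·sR = -512/305
mR = -1·sL + 0·sR = -8/5

8/5 200/61 -512/305 -8/5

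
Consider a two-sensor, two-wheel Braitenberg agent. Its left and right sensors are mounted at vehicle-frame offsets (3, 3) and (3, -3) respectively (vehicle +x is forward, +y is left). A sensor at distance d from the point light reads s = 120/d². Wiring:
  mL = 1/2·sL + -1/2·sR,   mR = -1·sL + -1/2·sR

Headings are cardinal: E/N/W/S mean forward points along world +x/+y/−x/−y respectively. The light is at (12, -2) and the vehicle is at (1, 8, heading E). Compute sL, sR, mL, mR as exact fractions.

120/233 120/113 -7200/26329 -27540/26329

left sensor world pos  = (4, 11); dL² = 233
right sensor world pos = (4, 5); dR² = 113
sL = 120/233 = 120/233
sR = 120/113 = 120/113
mL = 1/2·sL + -1/2·sR = -7200/26329
mR = -1·sL + -1/2·sR = -27540/26329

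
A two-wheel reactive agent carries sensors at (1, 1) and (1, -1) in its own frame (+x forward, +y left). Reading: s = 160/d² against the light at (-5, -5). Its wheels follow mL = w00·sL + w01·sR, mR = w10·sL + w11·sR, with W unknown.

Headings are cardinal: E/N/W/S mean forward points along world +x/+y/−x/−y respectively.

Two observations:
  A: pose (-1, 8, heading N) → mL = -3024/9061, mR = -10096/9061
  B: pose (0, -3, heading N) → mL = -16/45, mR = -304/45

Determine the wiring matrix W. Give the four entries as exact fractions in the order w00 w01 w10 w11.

1/2 -1 -1/2 -1

obs A: pose=(-1,8,N) → sL=32/41, sR=160/221, mL=-3024/9061, mR=-10096/9061
obs B: pose=(0,-3,N) → sL=32/5, sR=32/9, mL=-16/45, mR=-304/45
sensor matrix S = [[32/41, 160/221], [32/5, 32/9]]; det S = -151552/81549
solve [mL_A; mL_B] = S·[w00; w01] and [mR_A; mR_B] = S·[w10; w11]:
  w00 = 1/2, w01 = -1, w10 = -1/2, w11 = -1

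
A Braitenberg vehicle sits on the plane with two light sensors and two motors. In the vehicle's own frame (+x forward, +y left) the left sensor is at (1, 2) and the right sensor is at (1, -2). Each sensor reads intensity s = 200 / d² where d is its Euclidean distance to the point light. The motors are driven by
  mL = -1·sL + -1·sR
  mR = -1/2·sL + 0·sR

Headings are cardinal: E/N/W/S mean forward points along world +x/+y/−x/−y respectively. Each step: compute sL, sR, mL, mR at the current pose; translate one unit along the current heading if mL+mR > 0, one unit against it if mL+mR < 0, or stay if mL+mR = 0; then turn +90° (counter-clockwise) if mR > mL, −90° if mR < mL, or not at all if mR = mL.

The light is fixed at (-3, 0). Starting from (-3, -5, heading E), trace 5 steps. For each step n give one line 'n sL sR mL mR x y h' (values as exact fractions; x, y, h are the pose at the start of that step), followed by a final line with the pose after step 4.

0 20 4 -24 -10 -3 -5 E
1 8 200/17 -336/17 -4 -4 -5 N
2 50/17 10 -220/17 -25/17 -4 -6 W
3 200/53 200/53 -400/53 -100/53 -3 -6 S
4 20 4 -24 -10 -3 -5 E
final -4 -5 N

n=0: pose=(-3,-5,E); sL=20, sR=4; mL=-24, mR=-10; mL+mR=-34 → advance -1; mR−mL=14 → turn +1·90°
n=1: pose=(-4,-5,N); sL=8, sR=200/17; mL=-336/17, mR=-4; mL+mR=-404/17 → advance -1; mR−mL=268/17 → turn +1·90°
n=2: pose=(-4,-6,W); sL=50/17, sR=10; mL=-220/17, mR=-25/17; mL+mR=-245/17 → advance -1; mR−mL=195/17 → turn +1·90°
n=3: pose=(-3,-6,S); sL=200/53, sR=200/53; mL=-400/53, mR=-100/53; mL+mR=-500/53 → advance -1; mR−mL=300/53 → turn +1·90°
n=4: pose=(-3,-5,E); sL=20, sR=4; mL=-24, mR=-10; mL+mR=-34 → advance -1; mR−mL=14 → turn +1·90°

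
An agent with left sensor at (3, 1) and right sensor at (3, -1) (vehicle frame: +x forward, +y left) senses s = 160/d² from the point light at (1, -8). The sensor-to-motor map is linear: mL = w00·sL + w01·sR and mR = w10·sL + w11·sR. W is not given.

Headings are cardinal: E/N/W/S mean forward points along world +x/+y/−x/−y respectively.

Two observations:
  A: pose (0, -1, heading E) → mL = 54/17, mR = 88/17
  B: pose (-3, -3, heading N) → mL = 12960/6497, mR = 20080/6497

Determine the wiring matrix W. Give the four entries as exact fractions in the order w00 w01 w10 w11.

1/2 1/2 1/2 1

obs A: pose=(0,-1,E) → sL=40/17, sR=4, mL=54/17, mR=88/17
obs B: pose=(-3,-3,N) → sL=160/89, sR=160/73, mL=12960/6497, mR=20080/6497
sensor matrix S = [[40/17, 4], [160/89, 160/73]]; det S = -224640/110449
solve [mL_A; mL_B] = S·[w00; w01] and [mR_A; mR_B] = S·[w10; w11]:
  w00 = 1/2, w01 = 1/2, w10 = 1/2, w11 = 1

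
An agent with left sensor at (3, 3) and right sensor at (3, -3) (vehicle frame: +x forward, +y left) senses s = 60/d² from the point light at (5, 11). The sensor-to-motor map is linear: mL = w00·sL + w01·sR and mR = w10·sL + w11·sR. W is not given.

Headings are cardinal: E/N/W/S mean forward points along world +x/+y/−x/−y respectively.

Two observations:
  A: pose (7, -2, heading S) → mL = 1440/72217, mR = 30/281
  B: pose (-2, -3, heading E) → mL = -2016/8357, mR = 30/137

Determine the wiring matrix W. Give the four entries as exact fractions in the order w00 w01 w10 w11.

obs A: pose=(7,-2,S) → sL=60/281, sR=60/257, mL=1440/72217, mR=30/281
obs B: pose=(-2,-3,E) → sL=60/137, sR=12/61, mL=-2016/8357, mR=30/137
sensor matrix S = [[60/281, 60/257], [60/137, 12/61]]; det S = -36357120/603517469
solve [mL_A; mL_B] = S·[w00; w01] and [mR_A; mR_B] = S·[w10; w11]:
  w00 = -1, w01 = 1, w10 = 1/2, w11 = 0

-1 1 1/2 0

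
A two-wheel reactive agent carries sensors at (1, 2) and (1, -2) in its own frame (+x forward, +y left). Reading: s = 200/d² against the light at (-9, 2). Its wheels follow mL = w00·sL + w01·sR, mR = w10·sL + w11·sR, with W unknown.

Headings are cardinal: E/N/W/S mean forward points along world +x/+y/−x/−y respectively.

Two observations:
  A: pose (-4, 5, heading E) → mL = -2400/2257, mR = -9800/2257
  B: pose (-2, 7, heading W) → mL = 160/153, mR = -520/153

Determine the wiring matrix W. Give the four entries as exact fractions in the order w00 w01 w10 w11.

obs A: pose=(-4,5,E) → sL=200/61, sR=200/37, mL=-2400/2257, mR=-9800/2257
obs B: pose=(-2,7,W) → sL=40/9, sR=40/17, mL=160/153, mR=-520/153
sensor matrix S = [[200/61, 200/37], [40/9, 40/17]]; det S = -5632000/345321
solve [mL_A; mL_B] = S·[w00; w01] and [mR_A; mR_B] = S·[w10; w11]:
  w00 = 1/2, w01 = -1/2, w10 = -1/2, w11 = -1/2

1/2 -1/2 -1/2 -1/2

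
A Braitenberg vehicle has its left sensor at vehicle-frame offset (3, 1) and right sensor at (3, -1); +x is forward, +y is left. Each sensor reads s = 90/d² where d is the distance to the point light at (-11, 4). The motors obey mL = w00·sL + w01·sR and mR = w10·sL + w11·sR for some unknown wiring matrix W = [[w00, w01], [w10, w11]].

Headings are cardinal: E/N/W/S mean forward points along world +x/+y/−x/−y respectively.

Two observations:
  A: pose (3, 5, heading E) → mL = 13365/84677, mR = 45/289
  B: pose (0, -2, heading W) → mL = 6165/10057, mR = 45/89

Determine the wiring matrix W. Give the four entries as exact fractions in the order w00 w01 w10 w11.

obs A: pose=(3,5,E) → sL=90/293, sR=90/289, mL=13365/84677, mR=45/289
obs B: pose=(0,-2,W) → sL=90/113, sR=90/89, mL=6165/10057, mR=45/89
sensor matrix S = [[90/293, 90/289], [90/113, 90/89]]; det S = 53298000/851596589
solve [mL_A; mL_B] = S·[w00; w01] and [mR_A; mR_B] = S·[w10; w11]:
  w00 = -1/2, w01 = 1, w10 = 0, w11 = 1/2

-1/2 1 0 1/2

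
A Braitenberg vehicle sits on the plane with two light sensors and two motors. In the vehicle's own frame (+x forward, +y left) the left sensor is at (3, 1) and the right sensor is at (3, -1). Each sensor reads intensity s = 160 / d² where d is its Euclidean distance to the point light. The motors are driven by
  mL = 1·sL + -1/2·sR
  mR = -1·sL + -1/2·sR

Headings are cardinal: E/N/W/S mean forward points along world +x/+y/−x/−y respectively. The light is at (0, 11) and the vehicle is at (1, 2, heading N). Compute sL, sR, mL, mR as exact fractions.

left sensor world pos  = (0, 5); dL² = 36
right sensor world pos = (2, 5); dR² = 40
sL = 160/36 = 40/9
sR = 160/40 = 4
mL = 1·sL + -1/2·sR = 22/9
mR = -1·sL + -1/2·sR = -58/9

40/9 4 22/9 -58/9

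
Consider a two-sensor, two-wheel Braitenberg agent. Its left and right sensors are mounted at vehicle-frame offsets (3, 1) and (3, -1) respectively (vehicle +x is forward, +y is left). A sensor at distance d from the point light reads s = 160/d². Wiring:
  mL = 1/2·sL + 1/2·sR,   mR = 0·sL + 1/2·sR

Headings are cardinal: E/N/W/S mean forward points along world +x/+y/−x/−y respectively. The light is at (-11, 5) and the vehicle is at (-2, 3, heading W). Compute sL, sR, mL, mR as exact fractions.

32/9 160/37 1312/333 80/37

left sensor world pos  = (-5, 2); dL² = 45
right sensor world pos = (-5, 4); dR² = 37
sL = 160/45 = 32/9
sR = 160/37 = 160/37
mL = 1/2·sL + 1/2·sR = 1312/333
mR = 0·sL + 1/2·sR = 80/37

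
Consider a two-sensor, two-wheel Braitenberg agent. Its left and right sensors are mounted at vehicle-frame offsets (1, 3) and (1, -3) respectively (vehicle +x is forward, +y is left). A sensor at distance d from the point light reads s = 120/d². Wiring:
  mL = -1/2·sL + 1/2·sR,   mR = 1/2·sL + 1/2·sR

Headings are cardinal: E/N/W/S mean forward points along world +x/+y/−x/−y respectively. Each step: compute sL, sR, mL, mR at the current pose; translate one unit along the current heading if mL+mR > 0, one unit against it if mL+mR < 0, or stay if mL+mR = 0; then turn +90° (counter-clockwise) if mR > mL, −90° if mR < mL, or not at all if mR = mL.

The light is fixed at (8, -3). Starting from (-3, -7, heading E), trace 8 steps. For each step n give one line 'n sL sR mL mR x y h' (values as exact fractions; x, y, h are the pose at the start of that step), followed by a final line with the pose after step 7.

0 120/101 120/149 -2880/15049 15000/15049 -3 -7 E
1 60/89 60/29 1800/2581 3540/2581 -2 -7 N
2 120/157 120/121 2160/18997 16680/18997 -2 -6 W
3 3/2 30/53 -99/212 219/212 -3 -6 S
4 120/101 120/149 -2880/15049 15000/15049 -3 -7 E
5 60/89 60/29 1800/2581 3540/2581 -2 -7 N
6 120/157 120/121 2160/18997 16680/18997 -2 -6 W
7 3/2 30/53 -99/212 219/212 -3 -6 S
final -3 -7 E

n=0: pose=(-3,-7,E); sL=120/101, sR=120/149; mL=-2880/15049, mR=15000/15049; mL+mR=120/149 → advance +1; mR−mL=120/101 → turn +1·90°
n=1: pose=(-2,-7,N); sL=60/89, sR=60/29; mL=1800/2581, mR=3540/2581; mL+mR=60/29 → advance +1; mR−mL=60/89 → turn +1·90°
n=2: pose=(-2,-6,W); sL=120/157, sR=120/121; mL=2160/18997, mR=16680/18997; mL+mR=120/121 → advance +1; mR−mL=120/157 → turn +1·90°
n=3: pose=(-3,-6,S); sL=3/2, sR=30/53; mL=-99/212, mR=219/212; mL+mR=30/53 → advance +1; mR−mL=3/2 → turn +1·90°
n=4: pose=(-3,-7,E); sL=120/101, sR=120/149; mL=-2880/15049, mR=15000/15049; mL+mR=120/149 → advance +1; mR−mL=120/101 → turn +1·90°
n=5: pose=(-2,-7,N); sL=60/89, sR=60/29; mL=1800/2581, mR=3540/2581; mL+mR=60/29 → advance +1; mR−mL=60/89 → turn +1·90°
n=6: pose=(-2,-6,W); sL=120/157, sR=120/121; mL=2160/18997, mR=16680/18997; mL+mR=120/121 → advance +1; mR−mL=120/157 → turn +1·90°
n=7: pose=(-3,-6,S); sL=3/2, sR=30/53; mL=-99/212, mR=219/212; mL+mR=30/53 → advance +1; mR−mL=3/2 → turn +1·90°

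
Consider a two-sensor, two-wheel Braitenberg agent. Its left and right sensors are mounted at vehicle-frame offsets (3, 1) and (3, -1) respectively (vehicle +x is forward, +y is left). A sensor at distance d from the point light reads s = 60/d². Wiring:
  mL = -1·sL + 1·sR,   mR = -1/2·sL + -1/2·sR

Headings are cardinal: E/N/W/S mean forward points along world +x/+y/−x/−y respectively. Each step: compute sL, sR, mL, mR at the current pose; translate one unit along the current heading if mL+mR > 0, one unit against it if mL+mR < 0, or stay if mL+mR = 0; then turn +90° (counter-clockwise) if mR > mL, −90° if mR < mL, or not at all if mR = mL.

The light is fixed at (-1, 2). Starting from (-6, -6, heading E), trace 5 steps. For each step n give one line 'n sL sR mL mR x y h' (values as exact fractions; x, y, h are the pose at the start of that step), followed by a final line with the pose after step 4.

n=0: pose=(-6,-6,E); sL=60/53, sR=12/17; mL=-384/901, mR=-828/901; mL+mR=-1212/901 → advance -1; mR−mL=-444/901 → turn -1·90°
n=1: pose=(-7,-6,S); sL=30/73, sR=6/17; mL=-72/1241, mR=-474/1241; mL+mR=-546/1241 → advance -1; mR−mL=-402/1241 → turn -1·90°
n=2: pose=(-7,-5,W); sL=12/29, sR=20/39; mL=112/1131, mR=-524/1131; mL+mR=-412/1131 → advance -1; mR−mL=-212/377 → turn -1·90°
n=3: pose=(-6,-5,N); sL=15/13, sR=15/8; mL=75/104, mR=-315/208; mL+mR=-165/208 → advance -1; mR−mL=-465/208 → turn -1·90°
n=4: pose=(-6,-6,E); sL=60/53, sR=12/17; mL=-384/901, mR=-828/901; mL+mR=-1212/901 → advance -1; mR−mL=-444/901 → turn -1·90°

0 60/53 12/17 -384/901 -828/901 -6 -6 E
1 30/73 6/17 -72/1241 -474/1241 -7 -6 S
2 12/29 20/39 112/1131 -524/1131 -7 -5 W
3 15/13 15/8 75/104 -315/208 -6 -5 N
4 60/53 12/17 -384/901 -828/901 -6 -6 E
final -7 -6 S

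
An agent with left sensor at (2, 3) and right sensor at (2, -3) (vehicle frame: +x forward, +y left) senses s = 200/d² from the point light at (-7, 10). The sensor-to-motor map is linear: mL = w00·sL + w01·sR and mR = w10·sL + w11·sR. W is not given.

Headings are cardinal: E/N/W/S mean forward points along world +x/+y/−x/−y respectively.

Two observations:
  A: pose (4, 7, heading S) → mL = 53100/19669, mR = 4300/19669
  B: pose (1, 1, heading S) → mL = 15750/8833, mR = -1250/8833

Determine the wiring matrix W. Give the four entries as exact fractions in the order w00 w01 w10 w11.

1/2 1 -1 1/2

obs A: pose=(4,7,S) → sL=200/221, sR=200/89, mL=53100/19669, mR=4300/19669
obs B: pose=(1,1,S) → sL=100/121, sR=100/73, mL=15750/8833, mR=-1250/8833
sensor matrix S = [[200/221, 200/89], [100/121, 100/73]]; det S = -107280000/173736277
solve [mL_A; mL_B] = S·[w00; w01] and [mR_A; mR_B] = S·[w10; w11]:
  w00 = 1/2, w01 = 1, w10 = -1, w11 = 1/2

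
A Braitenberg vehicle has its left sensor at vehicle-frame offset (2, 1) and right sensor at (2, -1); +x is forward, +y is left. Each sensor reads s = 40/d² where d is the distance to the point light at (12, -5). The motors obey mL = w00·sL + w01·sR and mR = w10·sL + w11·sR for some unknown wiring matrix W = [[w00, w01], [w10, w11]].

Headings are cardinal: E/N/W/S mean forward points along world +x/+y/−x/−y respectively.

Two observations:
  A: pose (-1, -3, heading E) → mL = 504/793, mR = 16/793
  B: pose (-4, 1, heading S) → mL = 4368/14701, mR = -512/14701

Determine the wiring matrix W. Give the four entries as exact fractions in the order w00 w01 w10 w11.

obs A: pose=(-1,-3,E) → sL=4/13, sR=20/61, mL=504/793, mR=16/793
obs B: pose=(-4,1,S) → sL=40/241, sR=8/61, mL=4368/14701, mR=-512/14701
sensor matrix S = [[4/13, 20/61], [40/241, 8/61]]; det S = -2688/191113
solve [mL_A; mL_B] = S·[w00; w01] and [mR_A; mR_B] = S·[w10; w11]:
  w00 = 1, w01 = 1, w10 = -1, w11 = 1

1 1 -1 1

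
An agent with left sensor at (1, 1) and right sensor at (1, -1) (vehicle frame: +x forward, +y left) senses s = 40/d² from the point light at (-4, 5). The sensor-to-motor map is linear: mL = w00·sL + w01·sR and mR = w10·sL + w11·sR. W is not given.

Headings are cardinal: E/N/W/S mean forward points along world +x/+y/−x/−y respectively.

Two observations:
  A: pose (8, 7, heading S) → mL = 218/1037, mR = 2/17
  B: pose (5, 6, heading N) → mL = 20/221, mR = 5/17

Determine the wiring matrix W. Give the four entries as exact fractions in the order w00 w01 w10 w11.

-1/2 1 1/2 0

obs A: pose=(8,7,S) → sL=4/17, sR=20/61, mL=218/1037, mR=2/17
obs B: pose=(5,6,N) → sL=10/17, sR=5/13, mL=20/221, mR=5/17
sensor matrix S = [[4/17, 20/61], [10/17, 5/13]]; det S = -1380/13481
solve [mL_A; mL_B] = S·[w00; w01] and [mR_A; mR_B] = S·[w10; w11]:
  w00 = -1/2, w01 = 1, w10 = 1/2, w11 = 0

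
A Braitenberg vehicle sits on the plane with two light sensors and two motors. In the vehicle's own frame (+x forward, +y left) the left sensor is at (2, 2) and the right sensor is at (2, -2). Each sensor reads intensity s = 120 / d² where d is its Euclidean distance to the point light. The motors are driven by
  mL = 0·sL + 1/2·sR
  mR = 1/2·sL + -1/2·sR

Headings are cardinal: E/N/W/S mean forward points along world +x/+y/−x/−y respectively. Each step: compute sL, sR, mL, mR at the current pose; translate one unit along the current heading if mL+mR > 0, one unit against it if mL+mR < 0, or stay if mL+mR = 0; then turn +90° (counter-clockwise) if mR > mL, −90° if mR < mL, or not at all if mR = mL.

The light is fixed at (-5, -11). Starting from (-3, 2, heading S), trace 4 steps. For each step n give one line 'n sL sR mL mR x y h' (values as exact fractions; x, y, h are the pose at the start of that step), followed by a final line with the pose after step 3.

0 120/137 120/121 60/121 -960/16577 -3 2 S
1 6/5 30/49 15/49 72/245 -3 1 W
2 120/197 24/41 12/41 96/8077 -4 1 N
3 20/39 12/13 6/13 -8/39 -4 2 E
final -3 2 S

n=0: pose=(-3,2,S); sL=120/137, sR=120/121; mL=60/121, mR=-960/16577; mL+mR=60/137 → advance +1; mR−mL=-9180/16577 → turn -1·90°
n=1: pose=(-3,1,W); sL=6/5, sR=30/49; mL=15/49, mR=72/245; mL+mR=3/5 → advance +1; mR−mL=-3/245 → turn -1·90°
n=2: pose=(-4,1,N); sL=120/197, sR=24/41; mL=12/41, mR=96/8077; mL+mR=60/197 → advance +1; mR−mL=-2268/8077 → turn -1·90°
n=3: pose=(-4,2,E); sL=20/39, sR=12/13; mL=6/13, mR=-8/39; mL+mR=10/39 → advance +1; mR−mL=-2/3 → turn -1·90°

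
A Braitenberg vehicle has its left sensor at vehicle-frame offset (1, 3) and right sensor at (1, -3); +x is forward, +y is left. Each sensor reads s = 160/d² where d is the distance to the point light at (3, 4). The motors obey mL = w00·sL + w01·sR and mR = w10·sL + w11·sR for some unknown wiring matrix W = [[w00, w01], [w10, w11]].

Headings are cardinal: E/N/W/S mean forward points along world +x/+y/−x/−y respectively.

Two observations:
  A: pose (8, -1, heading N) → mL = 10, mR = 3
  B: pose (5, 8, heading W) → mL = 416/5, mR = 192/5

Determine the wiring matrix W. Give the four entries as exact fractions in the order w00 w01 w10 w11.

obs A: pose=(8,-1,N) → sL=8, sR=2, mL=10, mR=3
obs B: pose=(5,8,W) → sL=80, sR=16/5, mL=416/5, mR=192/5
sensor matrix S = [[8, 2], [80, 16/5]]; det S = -672/5
solve [mL_A; mL_B] = S·[w00; w01] and [mR_A; mR_B] = S·[w10; w11]:
  w00 = 1, w01 = 1, w10 = 1/2, w11 = -1/2

1 1 1/2 -1/2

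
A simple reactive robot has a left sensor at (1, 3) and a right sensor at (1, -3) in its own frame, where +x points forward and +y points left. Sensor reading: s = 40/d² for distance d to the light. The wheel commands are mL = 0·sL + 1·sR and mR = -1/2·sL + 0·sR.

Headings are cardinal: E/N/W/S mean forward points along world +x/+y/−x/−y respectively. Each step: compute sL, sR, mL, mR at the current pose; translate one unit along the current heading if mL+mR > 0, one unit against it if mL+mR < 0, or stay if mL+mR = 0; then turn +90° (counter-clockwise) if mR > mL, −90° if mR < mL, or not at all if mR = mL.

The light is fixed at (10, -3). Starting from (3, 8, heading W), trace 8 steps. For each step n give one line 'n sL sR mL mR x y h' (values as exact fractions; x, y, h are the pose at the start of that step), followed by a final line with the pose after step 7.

0 5/16 2/13 2/13 -5/32 3 8 W
1 8/45 40/153 40/153 -4/45 4 8 N
2 4/25 20/53 20/53 -2/25 4 9 E
3 8/25 8/37 8/37 -4/25 5 9 S
4 2/5 5/29 5/29 -1/5 5 8 W
5 40/193 8/29 8/29 -20/193 6 8 N
6 20/117 4/9 4/9 -10/117 6 9 E
7 40/121 40/157 40/157 -20/121 7 9 S
final 7 8 W

n=0: pose=(3,8,W); sL=5/16, sR=2/13; mL=2/13, mR=-5/32; mL+mR=-1/416 → advance -1; mR−mL=-129/416 → turn -1·90°
n=1: pose=(4,8,N); sL=8/45, sR=40/153; mL=40/153, mR=-4/45; mL+mR=44/255 → advance +1; mR−mL=-268/765 → turn -1·90°
n=2: pose=(4,9,E); sL=4/25, sR=20/53; mL=20/53, mR=-2/25; mL+mR=394/1325 → advance +1; mR−mL=-606/1325 → turn -1·90°
n=3: pose=(5,9,S); sL=8/25, sR=8/37; mL=8/37, mR=-4/25; mL+mR=52/925 → advance +1; mR−mL=-348/925 → turn -1·90°
n=4: pose=(5,8,W); sL=2/5, sR=5/29; mL=5/29, mR=-1/5; mL+mR=-4/145 → advance -1; mR−mL=-54/145 → turn -1·90°
n=5: pose=(6,8,N); sL=40/193, sR=8/29; mL=8/29, mR=-20/193; mL+mR=964/5597 → advance +1; mR−mL=-2124/5597 → turn -1·90°
n=6: pose=(6,9,E); sL=20/117, sR=4/9; mL=4/9, mR=-10/117; mL+mR=14/39 → advance +1; mR−mL=-62/117 → turn -1·90°
n=7: pose=(7,9,S); sL=40/121, sR=40/157; mL=40/157, mR=-20/121; mL+mR=1700/18997 → advance +1; mR−mL=-7980/18997 → turn -1·90°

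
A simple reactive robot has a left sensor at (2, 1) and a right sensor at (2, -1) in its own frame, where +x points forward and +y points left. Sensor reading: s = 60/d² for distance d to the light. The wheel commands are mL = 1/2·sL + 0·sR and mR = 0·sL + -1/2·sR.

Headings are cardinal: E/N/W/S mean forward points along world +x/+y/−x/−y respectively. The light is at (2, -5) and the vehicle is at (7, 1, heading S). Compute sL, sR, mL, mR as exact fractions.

15/13 15/8 15/26 -15/16

left sensor world pos  = (8, -1); dL² = 52
right sensor world pos = (6, -1); dR² = 32
sL = 60/52 = 15/13
sR = 60/32 = 15/8
mL = 1/2·sL + 0·sR = 15/26
mR = 0·sL + -1/2·sR = -15/16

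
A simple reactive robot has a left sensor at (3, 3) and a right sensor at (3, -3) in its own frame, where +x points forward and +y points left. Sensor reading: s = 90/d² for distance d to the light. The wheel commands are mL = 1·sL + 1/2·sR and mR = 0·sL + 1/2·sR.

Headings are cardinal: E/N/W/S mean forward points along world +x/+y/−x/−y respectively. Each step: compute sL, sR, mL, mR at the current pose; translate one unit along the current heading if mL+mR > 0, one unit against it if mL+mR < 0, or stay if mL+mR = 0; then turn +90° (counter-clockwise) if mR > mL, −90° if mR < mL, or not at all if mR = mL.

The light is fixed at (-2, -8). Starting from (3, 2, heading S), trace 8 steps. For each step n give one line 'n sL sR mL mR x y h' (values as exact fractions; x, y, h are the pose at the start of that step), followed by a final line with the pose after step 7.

0 90/113 90/53 9855/5989 45/53 3 2 S
1 9/4 45/74 189/74 45/148 3 1 W
2 18/29 90/193 4779/5597 45/193 2 1 N
3 45/109 45/49 9315/10682 45/98 2 2 E
4 90/113 90/53 9855/5989 45/53 3 2 S
5 9/4 45/74 189/74 45/148 3 1 W
6 18/29 90/193 4779/5597 45/193 2 1 N
7 45/109 45/49 9315/10682 45/98 2 2 E
final 3 2 S

n=0: pose=(3,2,S); sL=90/113, sR=90/53; mL=9855/5989, mR=45/53; mL+mR=14940/5989 → advance +1; mR−mL=-90/113 → turn -1·90°
n=1: pose=(3,1,W); sL=9/4, sR=45/74; mL=189/74, mR=45/148; mL+mR=423/148 → advance +1; mR−mL=-9/4 → turn -1·90°
n=2: pose=(2,1,N); sL=18/29, sR=90/193; mL=4779/5597, mR=45/193; mL+mR=6084/5597 → advance +1; mR−mL=-18/29 → turn -1·90°
n=3: pose=(2,2,E); sL=45/109, sR=45/49; mL=9315/10682, mR=45/98; mL+mR=7110/5341 → advance +1; mR−mL=-45/109 → turn -1·90°
n=4: pose=(3,2,S); sL=90/113, sR=90/53; mL=9855/5989, mR=45/53; mL+mR=14940/5989 → advance +1; mR−mL=-90/113 → turn -1·90°
n=5: pose=(3,1,W); sL=9/4, sR=45/74; mL=189/74, mR=45/148; mL+mR=423/148 → advance +1; mR−mL=-9/4 → turn -1·90°
n=6: pose=(2,1,N); sL=18/29, sR=90/193; mL=4779/5597, mR=45/193; mL+mR=6084/5597 → advance +1; mR−mL=-18/29 → turn -1·90°
n=7: pose=(2,2,E); sL=45/109, sR=45/49; mL=9315/10682, mR=45/98; mL+mR=7110/5341 → advance +1; mR−mL=-45/109 → turn -1·90°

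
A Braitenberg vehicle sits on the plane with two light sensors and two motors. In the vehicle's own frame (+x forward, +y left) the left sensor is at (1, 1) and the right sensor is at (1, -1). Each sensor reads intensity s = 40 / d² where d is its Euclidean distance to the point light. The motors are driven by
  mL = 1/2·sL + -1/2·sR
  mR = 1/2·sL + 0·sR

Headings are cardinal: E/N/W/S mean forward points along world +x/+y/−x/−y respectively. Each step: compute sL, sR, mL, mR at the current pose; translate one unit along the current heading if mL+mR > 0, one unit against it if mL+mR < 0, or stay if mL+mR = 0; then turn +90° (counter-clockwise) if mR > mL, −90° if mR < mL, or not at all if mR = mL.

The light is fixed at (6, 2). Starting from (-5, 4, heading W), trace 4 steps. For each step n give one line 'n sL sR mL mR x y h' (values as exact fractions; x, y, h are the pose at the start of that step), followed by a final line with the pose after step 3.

0 8/29 40/153 32/4437 4/29 -5 4 W
1 20/61 4/17 48/1037 10/61 -6 4 S
2 8/25 40/121 -16/3025 4/25 -6 3 E
3 10/37 5/13 -55/962 5/37 -5 3 N
final -5 4 W

n=0: pose=(-5,4,W); sL=8/29, sR=40/153; mL=32/4437, mR=4/29; mL+mR=644/4437 → advance +1; mR−mL=20/153 → turn +1·90°
n=1: pose=(-6,4,S); sL=20/61, sR=4/17; mL=48/1037, mR=10/61; mL+mR=218/1037 → advance +1; mR−mL=2/17 → turn +1·90°
n=2: pose=(-6,3,E); sL=8/25, sR=40/121; mL=-16/3025, mR=4/25; mL+mR=468/3025 → advance +1; mR−mL=20/121 → turn +1·90°
n=3: pose=(-5,3,N); sL=10/37, sR=5/13; mL=-55/962, mR=5/37; mL+mR=75/962 → advance +1; mR−mL=5/26 → turn +1·90°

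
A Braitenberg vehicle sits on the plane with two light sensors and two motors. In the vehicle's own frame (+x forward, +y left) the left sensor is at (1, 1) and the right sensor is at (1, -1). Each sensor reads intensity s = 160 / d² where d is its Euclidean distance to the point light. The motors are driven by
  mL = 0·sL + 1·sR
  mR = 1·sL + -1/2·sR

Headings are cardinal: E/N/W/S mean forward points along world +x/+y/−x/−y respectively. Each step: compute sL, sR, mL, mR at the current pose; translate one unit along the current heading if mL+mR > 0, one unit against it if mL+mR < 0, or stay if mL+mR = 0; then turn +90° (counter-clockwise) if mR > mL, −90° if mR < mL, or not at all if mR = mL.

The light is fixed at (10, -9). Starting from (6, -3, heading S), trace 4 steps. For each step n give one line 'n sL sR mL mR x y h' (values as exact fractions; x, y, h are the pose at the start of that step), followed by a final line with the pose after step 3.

0 80/17 16/5 16/5 264/85 6 -3 S
1 160/41 160/61 160/61 6480/2501 6 -4 W
2 20/9 40/13 40/13 80/117 5 -4 N
3 32/13 160/41 160/41 272/533 5 -3 E
final 6 -3 S

n=0: pose=(6,-3,S); sL=80/17, sR=16/5; mL=16/5, mR=264/85; mL+mR=536/85 → advance +1; mR−mL=-8/85 → turn -1·90°
n=1: pose=(6,-4,W); sL=160/41, sR=160/61; mL=160/61, mR=6480/2501; mL+mR=13040/2501 → advance +1; mR−mL=-80/2501 → turn -1·90°
n=2: pose=(5,-4,N); sL=20/9, sR=40/13; mL=40/13, mR=80/117; mL+mR=440/117 → advance +1; mR−mL=-280/117 → turn -1·90°
n=3: pose=(5,-3,E); sL=32/13, sR=160/41; mL=160/41, mR=272/533; mL+mR=2352/533 → advance +1; mR−mL=-1808/533 → turn -1·90°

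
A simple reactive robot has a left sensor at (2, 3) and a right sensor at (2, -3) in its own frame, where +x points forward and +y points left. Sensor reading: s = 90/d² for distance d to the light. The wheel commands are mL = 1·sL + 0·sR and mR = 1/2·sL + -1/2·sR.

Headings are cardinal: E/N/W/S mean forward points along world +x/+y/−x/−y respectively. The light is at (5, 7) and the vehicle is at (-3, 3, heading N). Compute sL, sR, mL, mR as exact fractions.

18/25 90/29 18/25 -864/725

left sensor world pos  = (-6, 5); dL² = 125
right sensor world pos = (0, 5); dR² = 29
sL = 90/125 = 18/25
sR = 90/29 = 90/29
mL = 1·sL + 0·sR = 18/25
mR = 1/2·sL + -1/2·sR = -864/725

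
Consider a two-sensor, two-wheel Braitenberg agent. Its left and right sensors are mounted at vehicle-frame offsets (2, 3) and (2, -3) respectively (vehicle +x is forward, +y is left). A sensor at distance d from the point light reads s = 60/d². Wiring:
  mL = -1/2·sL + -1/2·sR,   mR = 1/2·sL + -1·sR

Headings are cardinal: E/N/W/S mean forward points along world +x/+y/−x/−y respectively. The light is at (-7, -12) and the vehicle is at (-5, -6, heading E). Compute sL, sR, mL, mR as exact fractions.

left sensor world pos  = (-3, -3); dL² = 97
right sensor world pos = (-3, -9); dR² = 25
sL = 60/97 = 60/97
sR = 60/25 = 12/5
mL = -1/2·sL + -1/2·sR = -732/485
mR = 1/2·sL + -1·sR = -1014/485

60/97 12/5 -732/485 -1014/485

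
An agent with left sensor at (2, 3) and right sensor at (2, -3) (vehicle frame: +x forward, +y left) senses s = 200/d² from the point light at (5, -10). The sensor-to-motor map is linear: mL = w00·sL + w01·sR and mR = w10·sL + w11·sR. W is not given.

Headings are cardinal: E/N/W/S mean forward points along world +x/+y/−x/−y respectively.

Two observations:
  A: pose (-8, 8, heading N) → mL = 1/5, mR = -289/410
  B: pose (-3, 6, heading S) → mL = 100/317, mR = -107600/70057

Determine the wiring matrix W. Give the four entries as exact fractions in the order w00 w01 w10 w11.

0 1/2 -1 -1

obs A: pose=(-8,8,N) → sL=25/82, sR=2/5, mL=1/5, mR=-289/410
obs B: pose=(-3,6,S) → sL=200/221, sR=200/317, mL=100/317, mR=-107600/70057
sensor matrix S = [[25/82, 2/5], [200/221, 200/317]]; det S = -487260/2872337
solve [mL_A; mL_B] = S·[w00; w01] and [mR_A; mR_B] = S·[w10; w11]:
  w00 = 0, w01 = 1/2, w10 = -1, w11 = -1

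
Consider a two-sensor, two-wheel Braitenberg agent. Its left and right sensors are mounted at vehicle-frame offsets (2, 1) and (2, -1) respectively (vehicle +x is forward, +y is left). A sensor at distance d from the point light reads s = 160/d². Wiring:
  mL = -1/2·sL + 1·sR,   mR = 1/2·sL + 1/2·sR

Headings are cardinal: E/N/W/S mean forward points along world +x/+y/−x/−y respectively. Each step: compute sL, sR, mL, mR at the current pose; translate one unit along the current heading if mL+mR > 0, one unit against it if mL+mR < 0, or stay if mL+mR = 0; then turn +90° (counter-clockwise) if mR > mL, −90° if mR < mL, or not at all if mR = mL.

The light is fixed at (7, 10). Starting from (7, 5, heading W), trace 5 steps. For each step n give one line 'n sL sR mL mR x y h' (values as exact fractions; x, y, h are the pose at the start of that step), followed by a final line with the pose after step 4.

n=0: pose=(7,5,W); sL=4, sR=8; mL=6, mR=6; mL+mR=12 → advance +1; mR−mL=0 → turn +0·90°
n=1: pose=(6,5,W); sL=32/9, sR=32/5; mL=208/45, mR=224/45; mL+mR=48/5 → advance +1; mR−mL=16/45 → turn +1·90°
n=2: pose=(5,5,S); sL=16/5, sR=80/29; mL=168/145, mR=432/145; mL+mR=120/29 → advance +1; mR−mL=264/145 → turn +1·90°
n=3: pose=(5,4,E); sL=32/5, sR=160/49; mL=16/245, mR=1184/245; mL+mR=240/49 → advance +1; mR−mL=1168/245 → turn +1·90°
n=4: pose=(6,4,N); sL=8, sR=10; mL=6, mR=9; mL+mR=15 → advance +1; mR−mL=3 → turn +1·90°

0 4 8 6 6 7 5 W
1 32/9 32/5 208/45 224/45 6 5 W
2 16/5 80/29 168/145 432/145 5 5 S
3 32/5 160/49 16/245 1184/245 5 4 E
4 8 10 6 9 6 4 N
final 6 5 W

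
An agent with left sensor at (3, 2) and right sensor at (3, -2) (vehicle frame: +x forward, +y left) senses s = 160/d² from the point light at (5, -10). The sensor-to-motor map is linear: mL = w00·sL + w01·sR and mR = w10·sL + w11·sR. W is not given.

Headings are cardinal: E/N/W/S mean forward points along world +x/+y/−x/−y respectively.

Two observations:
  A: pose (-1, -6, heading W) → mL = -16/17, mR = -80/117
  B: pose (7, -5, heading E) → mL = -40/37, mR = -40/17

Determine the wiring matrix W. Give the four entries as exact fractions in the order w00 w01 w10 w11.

-1/2 0 0 -1/2

obs A: pose=(-1,-6,W) → sL=32/17, sR=160/117, mL=-16/17, mR=-80/117
obs B: pose=(7,-5,E) → sL=80/37, sR=80/17, mL=-40/37, mR=-40/17
sensor matrix S = [[32/17, 160/117], [80/37, 80/17]]; det S = 7383040/1251081
solve [mL_A; mL_B] = S·[w00; w01] and [mR_A; mR_B] = S·[w10; w11]:
  w00 = -1/2, w01 = 0, w10 = 0, w11 = -1/2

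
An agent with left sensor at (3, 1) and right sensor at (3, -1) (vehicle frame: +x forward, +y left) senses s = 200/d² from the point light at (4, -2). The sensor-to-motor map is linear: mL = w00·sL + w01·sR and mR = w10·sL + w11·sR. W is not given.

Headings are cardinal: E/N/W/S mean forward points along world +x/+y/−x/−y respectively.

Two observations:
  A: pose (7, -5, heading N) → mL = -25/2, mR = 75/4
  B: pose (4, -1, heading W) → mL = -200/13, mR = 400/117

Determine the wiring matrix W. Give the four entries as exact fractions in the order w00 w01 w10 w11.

0 -1 1/2 -1/2

obs A: pose=(7,-5,N) → sL=50, sR=25/2, mL=-25/2, mR=75/4
obs B: pose=(4,-1,W) → sL=200/9, sR=200/13, mL=-200/13, mR=400/117
sensor matrix S = [[50, 25/2], [200/9, 200/13]]; det S = 57500/117
solve [mL_A; mL_B] = S·[w00; w01] and [mR_A; mR_B] = S·[w10; w11]:
  w00 = 0, w01 = -1, w10 = 1/2, w11 = -1/2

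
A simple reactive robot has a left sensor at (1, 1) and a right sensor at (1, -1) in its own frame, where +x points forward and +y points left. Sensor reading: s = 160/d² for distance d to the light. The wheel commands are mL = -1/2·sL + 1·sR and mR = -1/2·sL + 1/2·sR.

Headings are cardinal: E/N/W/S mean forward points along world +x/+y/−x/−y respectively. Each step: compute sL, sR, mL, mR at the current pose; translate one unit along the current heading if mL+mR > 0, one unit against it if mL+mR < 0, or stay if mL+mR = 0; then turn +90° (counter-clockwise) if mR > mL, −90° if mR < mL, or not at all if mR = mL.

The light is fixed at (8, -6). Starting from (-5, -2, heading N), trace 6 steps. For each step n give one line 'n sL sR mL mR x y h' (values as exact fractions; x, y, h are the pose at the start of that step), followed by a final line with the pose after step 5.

n=0: pose=(-5,-2,N); sL=160/221, sR=160/169; mL=1680/2873, mR=320/2873; mL+mR=2000/2873 → advance +1; mR−mL=-80/169 → turn -1·90°
n=1: pose=(-5,-1,E); sL=8/9, sR=1; mL=5/9, mR=1/18; mL+mR=11/18 → advance +1; mR−mL=-1/2 → turn -1·90°
n=2: pose=(-4,-1,S); sL=160/137, sR=32/37; mL=1424/5069, mR=-768/5069; mL+mR=656/5069 → advance +1; mR−mL=-16/37 → turn -1·90°
n=3: pose=(-4,-2,W); sL=80/89, sR=80/97; mL=3240/8633, mR=-320/8633; mL+mR=2920/8633 → advance +1; mR−mL=-40/97 → turn -1·90°
n=4: pose=(-5,-2,N); sL=160/221, sR=160/169; mL=1680/2873, mR=320/2873; mL+mR=2000/2873 → advance +1; mR−mL=-80/169 → turn -1·90°
n=5: pose=(-5,-1,E); sL=8/9, sR=1; mL=5/9, mR=1/18; mL+mR=11/18 → advance +1; mR−mL=-1/2 → turn -1·90°

0 160/221 160/169 1680/2873 320/2873 -5 -2 N
1 8/9 1 5/9 1/18 -5 -1 E
2 160/137 32/37 1424/5069 -768/5069 -4 -1 S
3 80/89 80/97 3240/8633 -320/8633 -4 -2 W
4 160/221 160/169 1680/2873 320/2873 -5 -2 N
5 8/9 1 5/9 1/18 -5 -1 E
final -4 -1 S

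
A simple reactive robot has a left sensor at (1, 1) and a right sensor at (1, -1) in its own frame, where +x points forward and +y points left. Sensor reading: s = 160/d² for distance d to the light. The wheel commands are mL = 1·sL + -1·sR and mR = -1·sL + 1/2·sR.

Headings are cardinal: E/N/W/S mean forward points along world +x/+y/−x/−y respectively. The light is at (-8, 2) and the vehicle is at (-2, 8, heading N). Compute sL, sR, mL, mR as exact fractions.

left sensor world pos  = (-3, 9); dL² = 74
right sensor world pos = (-1, 9); dR² = 98
sL = 160/74 = 80/37
sR = 160/98 = 80/49
mL = 1·sL + -1·sR = 960/1813
mR = -1·sL + 1/2·sR = -2440/1813

80/37 80/49 960/1813 -2440/1813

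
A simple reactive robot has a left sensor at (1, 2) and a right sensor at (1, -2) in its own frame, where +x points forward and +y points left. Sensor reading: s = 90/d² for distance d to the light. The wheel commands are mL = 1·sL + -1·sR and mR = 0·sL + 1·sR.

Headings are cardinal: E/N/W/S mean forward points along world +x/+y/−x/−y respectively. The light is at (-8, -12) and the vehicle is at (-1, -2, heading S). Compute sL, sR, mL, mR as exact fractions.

5/9 45/53 -140/477 45/53

left sensor world pos  = (1, -3); dL² = 162
right sensor world pos = (-3, -3); dR² = 106
sL = 90/162 = 5/9
sR = 90/106 = 45/53
mL = 1·sL + -1·sR = -140/477
mR = 0·sL + 1·sR = 45/53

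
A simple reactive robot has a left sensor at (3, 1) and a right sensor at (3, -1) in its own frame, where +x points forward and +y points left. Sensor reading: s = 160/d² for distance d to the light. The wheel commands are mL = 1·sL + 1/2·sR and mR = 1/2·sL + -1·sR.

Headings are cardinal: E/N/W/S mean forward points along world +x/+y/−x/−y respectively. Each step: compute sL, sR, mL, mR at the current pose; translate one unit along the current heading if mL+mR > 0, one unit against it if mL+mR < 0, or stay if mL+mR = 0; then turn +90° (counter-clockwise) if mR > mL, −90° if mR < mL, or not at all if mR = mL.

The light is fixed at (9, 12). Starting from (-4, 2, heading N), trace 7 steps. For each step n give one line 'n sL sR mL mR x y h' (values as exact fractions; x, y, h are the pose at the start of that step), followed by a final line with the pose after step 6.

0 32/49 160/193 10096/9457 -4752/9457 -4 2 N
1 40/41 4/5 282/205 -64/205 -4 3 E
2 32/53 160/313 14256/16589 -3472/16589 -3 3 S
3 80/173 80/153 19160/26469 -7720/26469 -3 2 W
4 32/49 160/193 10096/9457 -4752/9457 -4 2 N
5 40/41 4/5 282/205 -64/205 -4 3 E
6 32/53 160/313 14256/16589 -3472/16589 -3 3 S
final -3 2 W

n=0: pose=(-4,2,N); sL=32/49, sR=160/193; mL=10096/9457, mR=-4752/9457; mL+mR=5344/9457 → advance +1; mR−mL=-14848/9457 → turn -1·90°
n=1: pose=(-4,3,E); sL=40/41, sR=4/5; mL=282/205, mR=-64/205; mL+mR=218/205 → advance +1; mR−mL=-346/205 → turn -1·90°
n=2: pose=(-3,3,S); sL=32/53, sR=160/313; mL=14256/16589, mR=-3472/16589; mL+mR=10784/16589 → advance +1; mR−mL=-17728/16589 → turn -1·90°
n=3: pose=(-3,2,W); sL=80/173, sR=80/153; mL=19160/26469, mR=-7720/26469; mL+mR=11440/26469 → advance +1; mR−mL=-8960/8823 → turn -1·90°
n=4: pose=(-4,2,N); sL=32/49, sR=160/193; mL=10096/9457, mR=-4752/9457; mL+mR=5344/9457 → advance +1; mR−mL=-14848/9457 → turn -1·90°
n=5: pose=(-4,3,E); sL=40/41, sR=4/5; mL=282/205, mR=-64/205; mL+mR=218/205 → advance +1; mR−mL=-346/205 → turn -1·90°
n=6: pose=(-3,3,S); sL=32/53, sR=160/313; mL=14256/16589, mR=-3472/16589; mL+mR=10784/16589 → advance +1; mR−mL=-17728/16589 → turn -1·90°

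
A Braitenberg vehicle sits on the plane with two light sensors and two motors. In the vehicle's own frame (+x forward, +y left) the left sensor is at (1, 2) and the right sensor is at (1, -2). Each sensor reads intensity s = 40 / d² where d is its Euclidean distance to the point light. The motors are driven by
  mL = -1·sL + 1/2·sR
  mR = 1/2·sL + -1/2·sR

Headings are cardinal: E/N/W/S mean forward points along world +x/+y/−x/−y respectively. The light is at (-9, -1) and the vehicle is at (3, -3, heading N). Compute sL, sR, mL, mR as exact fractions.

40/101 40/197 -5860/19897 1920/19897

left sensor world pos  = (1, -2); dL² = 101
right sensor world pos = (5, -2); dR² = 197
sL = 40/101 = 40/101
sR = 40/197 = 40/197
mL = -1·sL + 1/2·sR = -5860/19897
mR = 1/2·sL + -1/2·sR = 1920/19897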